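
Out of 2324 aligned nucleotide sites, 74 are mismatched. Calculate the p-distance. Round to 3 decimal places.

0.032

p = 74/2324 = 0.031841… ≈ 0.032 (to 3 d.p.).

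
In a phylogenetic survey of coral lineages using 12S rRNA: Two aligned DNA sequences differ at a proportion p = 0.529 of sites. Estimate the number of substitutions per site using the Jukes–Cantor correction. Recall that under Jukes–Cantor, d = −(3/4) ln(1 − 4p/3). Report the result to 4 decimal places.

d = −(3/4) ln(1 − 4p/3) = −0.75 ln(1 − 0.705333) = −0.75 ln(0.294667)
  = −0.75 × (-1.221909) = 0.916432 substitutions/site.

0.9164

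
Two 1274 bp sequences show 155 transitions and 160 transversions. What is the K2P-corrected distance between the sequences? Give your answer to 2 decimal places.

P = 155/1274 ≈ 0.121664 and Q = 160/1274 ≈ 0.125589.
Under the Kimura two-parameter model, d = −½ ln(1 − 2P − Q) − ¼ ln(1 − 2Q).
1 − 2P − Q = 0.631083, giving −½ ln(0.631083) = 0.230159.
1 − 2Q = 0.748822, giving −¼ ln(0.748822) = 0.072313.
d = 0.230159 + 0.072313 = 0.302472.

0.30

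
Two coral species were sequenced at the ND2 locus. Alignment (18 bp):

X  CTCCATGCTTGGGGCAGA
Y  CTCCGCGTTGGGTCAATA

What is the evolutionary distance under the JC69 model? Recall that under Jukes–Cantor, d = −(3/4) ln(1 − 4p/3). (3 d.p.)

The sequences differ at 8 of 18 sites (5, 6, 8, 10, 13, 14, 15, 17), so p = 8/18 ≈ 0.444444.
d = −(3/4) ln(1 − 4p/3) = −0.75 ln(1 − 0.592592) = −0.75 ln(0.407408)
  = −0.75 × (-0.897940) = 0.673455 substitutions/site.

0.673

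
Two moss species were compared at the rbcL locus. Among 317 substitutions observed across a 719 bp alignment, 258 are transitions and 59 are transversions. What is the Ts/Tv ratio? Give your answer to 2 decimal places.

4.37

R = 258/59 = 4.372881… ≈ 4.37 (to 2 d.p.).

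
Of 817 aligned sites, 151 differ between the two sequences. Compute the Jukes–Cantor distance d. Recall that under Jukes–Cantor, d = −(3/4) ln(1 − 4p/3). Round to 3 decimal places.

0.212

p = 151/817 ≈ 0.184823.
d = −(3/4) ln(1 − 4p/3) = −0.75 ln(1 − 0.246431) = −0.75 ln(0.753569)
  = −0.75 × (-0.282935) = 0.212201 substitutions/site.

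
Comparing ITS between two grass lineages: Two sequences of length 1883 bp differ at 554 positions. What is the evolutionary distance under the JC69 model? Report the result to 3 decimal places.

0.374

p = 554/1883 ≈ 0.294211.
d = −(3/4) ln(1 − 4p/3) = −0.75 ln(1 − 0.392281) = −0.75 ln(0.607719)
  = −0.75 × (-0.498043) = 0.373532 substitutions/site.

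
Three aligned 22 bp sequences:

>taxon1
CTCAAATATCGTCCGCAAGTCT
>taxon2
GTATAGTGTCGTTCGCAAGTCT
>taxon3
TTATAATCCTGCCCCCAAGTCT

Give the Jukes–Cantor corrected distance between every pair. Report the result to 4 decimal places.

taxon1–taxon2: 6/22 sites differ → p ≈ 0.272727, d = −0.75 ln(1 − 0.363636) = 0.338988 ≈ 0.3390.
taxon1–taxon3: 8/22 sites differ → p ≈ 0.363636, d = −0.75 ln(1 − 0.484848) = 0.497470 ≈ 0.4975.
taxon2–taxon3: 8/22 sites differ → p ≈ 0.363636, d = −0.75 ln(1 − 0.484848) = 0.497470 ≈ 0.4975.

d(taxon1,taxon2) = 0.3390, d(taxon1,taxon3) = 0.4975, d(taxon2,taxon3) = 0.4975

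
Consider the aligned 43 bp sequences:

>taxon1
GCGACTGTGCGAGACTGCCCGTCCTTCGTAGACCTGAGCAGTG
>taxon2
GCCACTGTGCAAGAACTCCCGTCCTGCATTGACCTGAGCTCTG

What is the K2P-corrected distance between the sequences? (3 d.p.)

Of 43 sites, 3 differences are transitions and 7 are transversions, so P = 3/43 ≈ 0.069767 and Q = 7/43 ≈ 0.162791.
Under the Kimura two-parameter model, d = −½ ln(1 − 2P − Q) − ¼ ln(1 − 2Q).
1 − 2P − Q = 0.697675, giving −½ ln(0.697675) = 0.180001.
1 − 2Q = 0.674418, giving −¼ ln(0.674418) = 0.098476.
d = 0.180001 + 0.098476 = 0.278477.

0.278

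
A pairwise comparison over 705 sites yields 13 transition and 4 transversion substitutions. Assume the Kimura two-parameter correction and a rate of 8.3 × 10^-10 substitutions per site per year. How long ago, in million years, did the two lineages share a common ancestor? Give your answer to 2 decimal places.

14.82

P = 13/705 ≈ 0.01844 and Q = 4/705 ≈ 0.005674.
Under the Kimura two-parameter model, d = −½ ln(1 − 2P − Q) − ¼ ln(1 − 2Q).
1 − 2P − Q = 0.957446, giving −½ ln(0.957446) = 0.021743.
1 − 2Q = 0.988652, giving −¼ ln(0.988652) = 0.002853.
d = 0.021743 + 0.002853 = 0.024596.
Under a molecular clock d = 2μt, so t = d/(2μ) = 0.024596 / (2 × 8.3 × 10^-10) = 14.82 million years.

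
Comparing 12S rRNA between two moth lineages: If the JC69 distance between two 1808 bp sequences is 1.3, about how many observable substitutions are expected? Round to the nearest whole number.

Invert JC69: p = (3/4)(1 − e^(−4d/3)) = 0.75 × (1 − e^(-1.733333)) = 0.75 × (1 − 0.176695) = 0.617479.
Expected differing sites = pL ≈ 0.617479 × 1808 = 1116.402032 ≈ 1116.

1116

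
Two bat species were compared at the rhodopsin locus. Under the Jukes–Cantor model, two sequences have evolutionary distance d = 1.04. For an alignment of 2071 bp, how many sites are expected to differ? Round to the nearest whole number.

Invert JC69: p = (3/4)(1 − e^(−4d/3)) = 0.75 × (1 − e^(-1.386667)) = 0.75 × (1 − 0.249907) = 0.562570.
Expected differing sites = pL ≈ 0.562570 × 2071 = 1165.08247 ≈ 1165.

1165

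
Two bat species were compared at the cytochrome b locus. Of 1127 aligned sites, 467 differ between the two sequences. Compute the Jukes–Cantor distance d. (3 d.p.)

p = 467/1127 ≈ 0.414374.
d = −(3/4) ln(1 − 4p/3) = −0.75 ln(1 − 0.552499) = −0.75 ln(0.447501)
  = −0.75 × (-0.804077) = 0.603058 substitutions/site.

0.603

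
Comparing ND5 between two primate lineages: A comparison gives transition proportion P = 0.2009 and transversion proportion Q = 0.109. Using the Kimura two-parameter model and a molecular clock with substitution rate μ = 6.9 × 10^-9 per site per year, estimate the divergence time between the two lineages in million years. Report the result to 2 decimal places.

30.36

Under the Kimura two-parameter model, d = −½ ln(1 − 2P − Q) − ¼ ln(1 − 2Q).
1 − 2P − Q = 0.4892, giving −½ ln(0.4892) = 0.357492.
1 − 2Q = 0.782, giving −¼ ln(0.782) = 0.061475.
d = 0.357492 + 0.061475 = 0.418967.
Under a molecular clock d = 2μt, so t = d/(2μ) = 0.418967 / (2 × 6.9 × 10^-9) = 30.36 million years.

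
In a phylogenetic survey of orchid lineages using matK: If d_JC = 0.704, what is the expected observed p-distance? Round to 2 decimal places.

p = (3/4)(1 − e^(−4d/3)) = 0.75 × (1 − e^(-0.938667)) = 0.75 × (1 − 0.391149) = 0.456638.

0.46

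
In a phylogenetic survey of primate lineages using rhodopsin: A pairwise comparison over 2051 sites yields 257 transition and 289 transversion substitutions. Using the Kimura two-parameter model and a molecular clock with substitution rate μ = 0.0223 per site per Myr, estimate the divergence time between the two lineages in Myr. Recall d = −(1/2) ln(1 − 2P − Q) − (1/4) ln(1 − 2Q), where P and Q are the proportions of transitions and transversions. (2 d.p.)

7.42

P = 257/2051 ≈ 0.125305 and Q = 289/2051 ≈ 0.140907.
Under the Kimura two-parameter model, d = −½ ln(1 − 2P − Q) − ¼ ln(1 − 2Q).
1 − 2P − Q = 0.608483, giving −½ ln(0.608483) = 0.248393.
1 − 2Q = 0.718186, giving −¼ ln(0.718186) = 0.082757.
d = 0.248393 + 0.082757 = 0.331150.
Under a molecular clock d = 2μt, so t = d/(2μ) = 0.331150 / (2 × 0.0223) = 7.42 Myr.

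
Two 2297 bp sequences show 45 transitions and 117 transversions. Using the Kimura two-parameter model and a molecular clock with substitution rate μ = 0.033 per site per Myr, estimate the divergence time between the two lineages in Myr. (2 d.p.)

1.12

P = 45/2297 ≈ 0.019591 and Q = 117/2297 ≈ 0.050936.
Under the Kimura two-parameter model, d = −½ ln(1 − 2P − Q) − ¼ ln(1 − 2Q).
1 − 2P − Q = 0.909882, giving −½ ln(0.909882) = 0.047220.
1 − 2Q = 0.898128, giving −¼ ln(0.898128) = 0.026861.
d = 0.047220 + 0.026861 = 0.074081.
Under a molecular clock d = 2μt, so t = d/(2μ) = 0.074081 / (2 × 0.033) = 1.12 Myr.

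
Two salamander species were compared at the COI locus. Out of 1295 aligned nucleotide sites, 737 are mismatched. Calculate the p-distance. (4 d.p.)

p = 737/1295 = 0.569111… ≈ 0.5691 (to 4 d.p.).

0.5691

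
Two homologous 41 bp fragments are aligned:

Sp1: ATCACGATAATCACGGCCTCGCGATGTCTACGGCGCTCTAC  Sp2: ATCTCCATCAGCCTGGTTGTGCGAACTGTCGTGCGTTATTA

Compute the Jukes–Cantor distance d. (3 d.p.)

0.788

The sequences differ at 20 of 41 sites, so p = 20/41 ≈ 0.487805.
d = −(3/4) ln(1 − 4p/3) = −0.75 ln(1 − 0.650407) = −0.75 ln(0.349593)
  = −0.75 × (-1.050986) = 0.788240 substitutions/site.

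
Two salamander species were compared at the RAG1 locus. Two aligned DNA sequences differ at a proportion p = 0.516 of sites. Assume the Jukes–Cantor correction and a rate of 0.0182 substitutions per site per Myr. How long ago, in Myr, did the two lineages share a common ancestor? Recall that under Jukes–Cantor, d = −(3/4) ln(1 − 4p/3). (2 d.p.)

d = −(3/4) ln(1 − 4p/3) = −0.75 ln(1 − 0.688) = −0.75 ln(0.312)
  = −0.75 × (-1.164752) = 0.873564 substitutions/site.
Under a molecular clock d = 2μt, so t = d/(2μ) = 0.873564 / (2 × 0.0182) = 24.00 Myr.

24.00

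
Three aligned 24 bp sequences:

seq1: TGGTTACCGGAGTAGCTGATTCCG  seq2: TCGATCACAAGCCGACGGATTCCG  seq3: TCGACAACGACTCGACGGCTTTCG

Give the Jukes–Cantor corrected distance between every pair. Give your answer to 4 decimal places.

seq1–seq2: 12/24 sites differ → p = 0.5, d = −0.75 ln(1 − 0.666667) = 0.823960 ≈ 0.8240.
seq1–seq3: 13/24 sites differ → p ≈ 0.541667, d = −0.75 ln(1 − 0.722223) = 0.960702 ≈ 0.9607.
seq2–seq3: 7/24 sites differ → p ≈ 0.291667, d = −0.75 ln(1 − 0.388889) = 0.369358 ≈ 0.3694.

d(seq1,seq2) = 0.8240, d(seq1,seq3) = 0.9607, d(seq2,seq3) = 0.3694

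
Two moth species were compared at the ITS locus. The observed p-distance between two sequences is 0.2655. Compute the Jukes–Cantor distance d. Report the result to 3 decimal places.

d = −(3/4) ln(1 − 4p/3) = −0.75 ln(1 − 0.354) = −0.75 ln(0.646)
  = −0.75 × (-0.436956) = 0.327717 substitutions/site.

0.328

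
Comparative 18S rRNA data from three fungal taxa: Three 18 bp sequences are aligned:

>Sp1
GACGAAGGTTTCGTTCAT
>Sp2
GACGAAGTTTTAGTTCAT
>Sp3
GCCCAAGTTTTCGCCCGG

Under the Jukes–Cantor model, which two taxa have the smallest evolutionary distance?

Sp1–Sp2: 2/18 differ, p = 0.111, d = 0.120.
Sp1–Sp3: 7/18 differ, p = 0.389, d = 0.548.
Sp2–Sp3: 7/18 differ, p = 0.389, d = 0.548.
The smallest distance is between Sp1 and Sp2.

Sp1 and Sp2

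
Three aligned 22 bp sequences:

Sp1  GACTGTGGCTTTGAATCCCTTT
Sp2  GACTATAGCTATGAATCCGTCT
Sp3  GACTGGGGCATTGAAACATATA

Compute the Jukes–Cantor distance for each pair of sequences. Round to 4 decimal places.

Sp1–Sp2: 5/22 sites differ → p ≈ 0.227273, d = −0.75 ln(1 − 0.303031) = 0.270761 ≈ 0.2708.
Sp1–Sp3: 7/22 sites differ → p ≈ 0.318182, d = −0.75 ln(1 − 0.424243) = 0.414052 ≈ 0.4141.
Sp2–Sp3: 11/22 sites differ → p = 0.5, d = −0.75 ln(1 − 0.666667) = 0.823960 ≈ 0.8240.

d(Sp1,Sp2) = 0.2708, d(Sp1,Sp3) = 0.4141, d(Sp2,Sp3) = 0.8240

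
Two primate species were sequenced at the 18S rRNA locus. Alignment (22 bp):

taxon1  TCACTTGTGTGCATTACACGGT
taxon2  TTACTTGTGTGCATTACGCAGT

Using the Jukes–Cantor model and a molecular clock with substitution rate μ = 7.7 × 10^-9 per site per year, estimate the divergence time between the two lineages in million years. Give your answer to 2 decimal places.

9.77

The sequences differ at 3 of 22 sites (2, 18, 20), so p = 3/22 ≈ 0.136364.
d = −(3/4) ln(1 − 4p/3) = −0.75 ln(1 − 0.181819) = −0.75 ln(0.818181)
  = −0.75 × (-0.200672) = 0.150504 substitutions/site.
Under a molecular clock d = 2μt, so t = d/(2μ) = 0.150504 / (2 × 7.7 × 10^-9) = 9.77 million years.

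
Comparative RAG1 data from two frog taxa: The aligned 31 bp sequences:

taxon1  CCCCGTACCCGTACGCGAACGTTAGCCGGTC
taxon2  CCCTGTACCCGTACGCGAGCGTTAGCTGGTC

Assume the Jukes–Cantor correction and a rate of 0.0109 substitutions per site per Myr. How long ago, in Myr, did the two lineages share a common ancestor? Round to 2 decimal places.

4.75

The sequences differ at 3 of 31 sites (4, 19, 27), so p = 3/31 ≈ 0.096774.
d = −(3/4) ln(1 − 4p/3) = −0.75 ln(1 − 0.129032) = −0.75 ln(0.870968)
  = −0.75 × (-0.138150) = 0.103613 substitutions/site.
Under a molecular clock d = 2μt, so t = d/(2μ) = 0.103613 / (2 × 0.0109) = 4.75 Myr.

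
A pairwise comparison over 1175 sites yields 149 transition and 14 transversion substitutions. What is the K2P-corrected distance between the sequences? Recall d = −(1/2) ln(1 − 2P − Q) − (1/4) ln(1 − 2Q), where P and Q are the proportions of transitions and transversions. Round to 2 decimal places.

P = 149/1175 ≈ 0.126809 and Q = 14/1175 ≈ 0.011915.
Under the Kimura two-parameter model, d = −½ ln(1 − 2P − Q) − ¼ ln(1 − 2Q).
1 − 2P − Q = 0.734467, giving −½ ln(0.734467) = 0.154305.
1 − 2Q = 0.97617, giving −¼ ln(0.97617) = 0.006030.
d = 0.154305 + 0.006030 = 0.160335.

0.16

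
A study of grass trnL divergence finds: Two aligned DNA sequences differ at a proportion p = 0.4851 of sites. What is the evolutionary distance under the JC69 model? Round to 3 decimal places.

0.781

d = −(3/4) ln(1 − 4p/3) = −0.75 ln(1 − 0.6468) = −0.75 ln(0.3532)
  = −0.75 × (-1.040721) = 0.780541 substitutions/site.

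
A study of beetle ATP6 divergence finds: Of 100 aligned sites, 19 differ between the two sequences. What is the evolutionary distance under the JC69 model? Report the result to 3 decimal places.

0.219

p = 19/100 = 0.19.
d = −(3/4) ln(1 − 4p/3) = −0.75 ln(1 − 0.253333) = −0.75 ln(0.746667)
  = −0.75 × (-0.292136) = 0.219102 substitutions/site.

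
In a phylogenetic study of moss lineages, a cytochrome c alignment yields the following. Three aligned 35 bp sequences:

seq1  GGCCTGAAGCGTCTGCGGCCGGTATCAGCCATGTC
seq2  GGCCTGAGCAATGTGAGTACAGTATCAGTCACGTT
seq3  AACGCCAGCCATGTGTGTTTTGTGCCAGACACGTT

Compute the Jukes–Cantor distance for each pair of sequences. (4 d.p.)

d(seq1,seq2) = 0.4582, d(seq1,seq3) = 0.9650, d(seq2,seq3) = 0.5128

seq1–seq2: 12/35 sites differ → p ≈ 0.342857, d = −0.75 ln(1 − 0.457143) = 0.458182 ≈ 0.4582.
seq1–seq3: 19/35 sites differ → p ≈ 0.542857, d = −0.75 ln(1 − 0.723809) = 0.964997 ≈ 0.9650.
seq2–seq3: 13/35 sites differ → p ≈ 0.371429, d = −0.75 ln(1 − 0.495239) = 0.512753 ≈ 0.5128.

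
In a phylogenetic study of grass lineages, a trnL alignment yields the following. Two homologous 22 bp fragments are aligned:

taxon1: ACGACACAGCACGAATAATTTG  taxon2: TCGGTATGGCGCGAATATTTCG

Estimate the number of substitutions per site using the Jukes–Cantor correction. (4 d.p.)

0.4975

The sequences differ at 8 of 22 sites (1, 4, 5, 7, 8, 11, 18, 21), so p = 8/22 ≈ 0.363636.
d = −(3/4) ln(1 − 4p/3) = −0.75 ln(1 − 0.484848) = −0.75 ln(0.515152)
  = −0.75 × (-0.663293) = 0.497470 substitutions/site.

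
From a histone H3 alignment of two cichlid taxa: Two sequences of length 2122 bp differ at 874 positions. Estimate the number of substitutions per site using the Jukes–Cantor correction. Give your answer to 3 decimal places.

0.597

p = 874/2122 ≈ 0.411876.
d = −(3/4) ln(1 − 4p/3) = −0.75 ln(1 − 0.549168) = −0.75 ln(0.450832)
  = −0.75 × (-0.796661) = 0.597496 substitutions/site.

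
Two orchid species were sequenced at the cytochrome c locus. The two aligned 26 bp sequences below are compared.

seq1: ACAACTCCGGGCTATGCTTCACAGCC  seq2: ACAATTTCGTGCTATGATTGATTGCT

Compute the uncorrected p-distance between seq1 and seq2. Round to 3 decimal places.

The sequences differ at 8 of 26 positions (sites 5, 7, 10, 17, 20, 22, 23, 26).
p = 8/26 = 0.307692… ≈ 0.308 (to 3 d.p.).

0.308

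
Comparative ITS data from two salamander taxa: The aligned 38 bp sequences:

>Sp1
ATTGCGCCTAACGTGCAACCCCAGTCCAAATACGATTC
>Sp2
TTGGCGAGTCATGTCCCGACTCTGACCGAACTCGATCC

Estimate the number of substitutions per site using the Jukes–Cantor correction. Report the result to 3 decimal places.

0.681

The sequences differ at 17 of 38 sites, so p = 17/38 ≈ 0.447368.
d = −(3/4) ln(1 − 4p/3) = −0.75 ln(1 − 0.596491) = −0.75 ln(0.403509)
  = −0.75 × (-0.907556) = 0.680667 substitutions/site.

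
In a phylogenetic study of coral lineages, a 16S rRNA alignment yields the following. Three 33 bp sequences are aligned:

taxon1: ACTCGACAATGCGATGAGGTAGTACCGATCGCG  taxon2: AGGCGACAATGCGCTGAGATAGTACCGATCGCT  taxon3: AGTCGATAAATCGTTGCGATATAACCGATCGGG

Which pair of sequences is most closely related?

taxon1–taxon2: 5/33 differ, p = 0.152, d = 0.169.
taxon1–taxon3: 10/33 differ, p = 0.303, d = 0.388.
taxon2–taxon3: 10/33 differ, p = 0.303, d = 0.388.
The smallest distance is between taxon1 and taxon2.

taxon1 and taxon2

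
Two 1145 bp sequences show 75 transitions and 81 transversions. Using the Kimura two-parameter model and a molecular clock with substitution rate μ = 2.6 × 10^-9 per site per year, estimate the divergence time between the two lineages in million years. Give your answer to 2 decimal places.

P = 75/1145 ≈ 0.065502 and Q = 81/1145 ≈ 0.070742.
Under the Kimura two-parameter model, d = −½ ln(1 − 2P − Q) − ¼ ln(1 − 2Q).
1 − 2P − Q = 0.798254, giving −½ ln(0.798254) = 0.112664.
1 − 2Q = 0.858516, giving −¼ ln(0.858516) = 0.038137.
d = 0.112664 + 0.038137 = 0.150801.
Under a molecular clock d = 2μt, so t = d/(2μ) = 0.150801 / (2 × 2.6 × 10^-9) = 29.00 million years.

29.00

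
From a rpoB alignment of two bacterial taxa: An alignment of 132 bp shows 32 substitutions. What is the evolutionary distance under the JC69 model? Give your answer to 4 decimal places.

p = 32/132 ≈ 0.242424.
d = −(3/4) ln(1 − 4p/3) = −0.75 ln(1 − 0.323232) = −0.75 ln(0.676768)
  = −0.75 × (-0.390427) = 0.292820 substitutions/site.

0.2928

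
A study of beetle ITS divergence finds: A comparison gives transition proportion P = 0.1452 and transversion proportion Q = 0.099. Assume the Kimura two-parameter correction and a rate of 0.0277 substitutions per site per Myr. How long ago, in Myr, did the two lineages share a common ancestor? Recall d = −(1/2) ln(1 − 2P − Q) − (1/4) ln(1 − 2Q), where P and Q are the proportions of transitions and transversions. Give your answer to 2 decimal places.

5.45

Under the Kimura two-parameter model, d = −½ ln(1 − 2P − Q) − ¼ ln(1 − 2Q).
1 − 2P − Q = 0.6106, giving −½ ln(0.6106) = 0.246657.
1 − 2Q = 0.802, giving −¼ ln(0.802) = 0.055162.
d = 0.246657 + 0.055162 = 0.301819.
Under a molecular clock d = 2μt, so t = d/(2μ) = 0.301819 / (2 × 0.0277) = 5.45 Myr.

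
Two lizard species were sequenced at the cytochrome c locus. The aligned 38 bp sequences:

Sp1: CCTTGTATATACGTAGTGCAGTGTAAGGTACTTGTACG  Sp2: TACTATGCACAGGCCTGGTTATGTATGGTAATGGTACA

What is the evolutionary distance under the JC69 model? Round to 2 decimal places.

The sequences differ at 19 of 38 sites, so p = 19/38 = 0.5.
d = −(3/4) ln(1 − 4p/3) = −0.75 ln(1 − 0.666667) = −0.75 ln(0.333333)
  = −0.75 × (-1.098613) = 0.823960 substitutions/site.

0.82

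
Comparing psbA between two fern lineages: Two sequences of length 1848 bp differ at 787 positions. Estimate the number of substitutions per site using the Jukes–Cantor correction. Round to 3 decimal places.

0.629

p = 787/1848 ≈ 0.425866.
d = −(3/4) ln(1 − 4p/3) = −0.75 ln(1 − 0.567821) = −0.75 ln(0.432179)
  = −0.75 × (-0.838915) = 0.629186 substitutions/site.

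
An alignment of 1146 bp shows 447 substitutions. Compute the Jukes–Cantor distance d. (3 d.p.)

p = 447/1146 ≈ 0.390052.
d = −(3/4) ln(1 − 4p/3) = −0.75 ln(1 − 0.520069) = −0.75 ln(0.479931)
  = −0.75 × (-0.734113) = 0.550585 substitutions/site.

0.551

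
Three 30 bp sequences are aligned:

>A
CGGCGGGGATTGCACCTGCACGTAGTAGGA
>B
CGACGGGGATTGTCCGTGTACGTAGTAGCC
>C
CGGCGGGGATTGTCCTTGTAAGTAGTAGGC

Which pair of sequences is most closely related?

B and C

A–B: 7/30 differ, p = 0.233, d = 0.280.
A–C: 6/30 differ, p = 0.200, d = 0.233.
B–C: 4/30 differ, p = 0.133, d = 0.147.
The smallest distance is between B and C.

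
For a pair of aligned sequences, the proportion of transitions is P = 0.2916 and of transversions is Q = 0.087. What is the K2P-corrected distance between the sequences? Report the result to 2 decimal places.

0.60

Under the Kimura two-parameter model, d = −½ ln(1 − 2P − Q) − ¼ ln(1 − 2Q).
1 − 2P − Q = 0.3298, giving −½ ln(0.3298) = 0.554634.
1 − 2Q = 0.826, giving −¼ ln(0.826) = 0.047790.
d = 0.554634 + 0.047790 = 0.602424.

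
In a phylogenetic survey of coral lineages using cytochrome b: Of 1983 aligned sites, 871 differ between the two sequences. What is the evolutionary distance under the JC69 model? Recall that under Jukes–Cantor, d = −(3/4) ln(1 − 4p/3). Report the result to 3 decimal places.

p = 871/1983 ≈ 0.439233.
d = −(3/4) ln(1 − 4p/3) = −0.75 ln(1 − 0.585644) = −0.75 ln(0.414356)
  = −0.75 × (-0.881030) = 0.660773 substitutions/site.

0.661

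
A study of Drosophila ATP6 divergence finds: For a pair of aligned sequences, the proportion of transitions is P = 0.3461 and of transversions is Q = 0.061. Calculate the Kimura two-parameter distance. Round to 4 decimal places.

Under the Kimura two-parameter model, d = −½ ln(1 − 2P − Q) − ¼ ln(1 − 2Q).
1 − 2P − Q = 0.2468, giving −½ ln(0.2468) = 0.699588.
1 − 2Q = 0.878, giving −¼ ln(0.878) = 0.032527.
d = 0.699588 + 0.032527 = 0.732115.

0.7321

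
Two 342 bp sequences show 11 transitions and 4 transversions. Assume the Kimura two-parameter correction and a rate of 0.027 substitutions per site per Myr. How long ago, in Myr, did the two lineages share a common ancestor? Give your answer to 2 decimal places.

P = 11/342 ≈ 0.032164 and Q = 4/342 ≈ 0.011696.
Under the Kimura two-parameter model, d = −½ ln(1 − 2P − Q) − ¼ ln(1 − 2Q).
1 − 2P − Q = 0.923976, giving −½ ln(0.923976) = 0.039535.
1 − 2Q = 0.976608, giving −¼ ln(0.976608) = 0.005917.
d = 0.039535 + 0.005917 = 0.045452.
Under a molecular clock d = 2μt, so t = d/(2μ) = 0.045452 / (2 × 0.027) = 0.84 Myr.

0.84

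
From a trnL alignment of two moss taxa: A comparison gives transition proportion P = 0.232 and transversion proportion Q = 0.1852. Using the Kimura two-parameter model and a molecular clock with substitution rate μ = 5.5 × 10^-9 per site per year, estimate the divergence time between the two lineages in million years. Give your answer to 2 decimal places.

58.13

Under the Kimura two-parameter model, d = −½ ln(1 − 2P − Q) − ¼ ln(1 − 2Q).
1 − 2P − Q = 0.3508, giving −½ ln(0.3508) = 0.523770.
1 − 2Q = 0.6296, giving −¼ ln(0.6296) = 0.115668.
d = 0.523770 + 0.115668 = 0.639438.
Under a molecular clock d = 2μt, so t = d/(2μ) = 0.639438 / (2 × 5.5 × 10^-9) = 58.13 million years.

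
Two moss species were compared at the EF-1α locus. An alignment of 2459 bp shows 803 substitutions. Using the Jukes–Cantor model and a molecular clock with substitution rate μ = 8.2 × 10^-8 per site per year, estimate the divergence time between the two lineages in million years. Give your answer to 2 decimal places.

2.61

p = 803/2459 ≈ 0.326556.
d = −(3/4) ln(1 − 4p/3) = −0.75 ln(1 − 0.435408) = −0.75 ln(0.564592)
  = −0.75 × (-0.571652) = 0.428739 substitutions/site.
Under a molecular clock d = 2μt, so t = d/(2μ) = 0.428739 / (2 × 8.2 × 10^-8) = 2.61 million years.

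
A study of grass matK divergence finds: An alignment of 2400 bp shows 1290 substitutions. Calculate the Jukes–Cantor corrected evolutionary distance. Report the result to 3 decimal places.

p = 1290/2400 = 0.5375.
d = −(3/4) ln(1 − 4p/3) = −0.75 ln(1 − 0.716667) = −0.75 ln(0.283333)
  = −0.75 × (-1.261132) = 0.945849 substitutions/site.

0.946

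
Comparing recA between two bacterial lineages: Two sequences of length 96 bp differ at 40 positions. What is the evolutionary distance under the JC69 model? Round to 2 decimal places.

p = 40/96 ≈ 0.416667.
d = −(3/4) ln(1 − 4p/3) = −0.75 ln(1 − 0.555556) = −0.75 ln(0.444444)
  = −0.75 × (-0.810931) = 0.608198 substitutions/site.

0.61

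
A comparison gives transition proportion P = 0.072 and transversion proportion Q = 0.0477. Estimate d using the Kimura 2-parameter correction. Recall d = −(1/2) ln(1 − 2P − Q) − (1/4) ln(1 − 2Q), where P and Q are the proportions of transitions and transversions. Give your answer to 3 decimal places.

Under the Kimura two-parameter model, d = −½ ln(1 − 2P − Q) − ¼ ln(1 − 2Q).
1 − 2P − Q = 0.8083, giving −½ ln(0.8083) = 0.106411.
1 − 2Q = 0.9046, giving −¼ ln(0.9046) = 0.025066.
d = 0.106411 + 0.025066 = 0.131477.

0.131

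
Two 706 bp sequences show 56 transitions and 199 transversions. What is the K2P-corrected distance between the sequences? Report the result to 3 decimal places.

P = 56/706 ≈ 0.07932 and Q = 199/706 ≈ 0.28187.
Under the Kimura two-parameter model, d = −½ ln(1 − 2P − Q) − ¼ ln(1 − 2Q).
1 − 2P − Q = 0.55949, giving −½ ln(0.55949) = 0.290365.
1 − 2Q = 0.43626, giving −¼ ln(0.43626) = 0.207379.
d = 0.290365 + 0.207379 = 0.497744.

0.498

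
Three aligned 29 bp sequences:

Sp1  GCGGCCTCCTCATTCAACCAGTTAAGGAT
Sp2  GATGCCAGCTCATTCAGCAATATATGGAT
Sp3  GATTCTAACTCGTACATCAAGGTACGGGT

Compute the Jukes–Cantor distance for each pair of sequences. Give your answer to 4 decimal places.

d(Sp1,Sp2) = 0.4006, d(Sp1,Sp3) = 0.6829, d(Sp2,Sp3) = 0.4618

Sp1–Sp2: 9/29 sites differ → p ≈ 0.310345, d = −0.75 ln(1 − 0.413793) = 0.400562 ≈ 0.4006.
Sp1–Sp3: 13/29 sites differ → p ≈ 0.448276, d = −0.75 ln(1 − 0.597701) = 0.682920 ≈ 0.6829.
Sp2–Sp3: 10/29 sites differ → p ≈ 0.344828, d = −0.75 ln(1 − 0.459771) = 0.461822 ≈ 0.4618.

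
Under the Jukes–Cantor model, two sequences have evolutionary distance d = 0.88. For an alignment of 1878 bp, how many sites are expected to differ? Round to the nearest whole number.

Invert JC69: p = (3/4)(1 − e^(−4d/3)) = 0.75 × (1 − e^(-1.173333)) = 0.75 × (1 − 0.309334) = 0.518000.
Expected differing sites = pL ≈ 0.518000 × 1878 = 972.804 ≈ 973.

973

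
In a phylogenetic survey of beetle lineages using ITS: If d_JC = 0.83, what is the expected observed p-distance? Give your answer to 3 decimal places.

0.502

p = (3/4)(1 − e^(−4d/3)) = 0.75 × (1 − e^(-1.106667)) = 0.75 × (1 − 0.330659) = 0.502006.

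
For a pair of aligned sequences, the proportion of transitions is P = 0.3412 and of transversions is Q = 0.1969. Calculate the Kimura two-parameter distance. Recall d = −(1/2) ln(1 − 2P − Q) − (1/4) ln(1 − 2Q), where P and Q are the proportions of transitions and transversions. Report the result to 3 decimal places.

Under the Kimura two-parameter model, d = −½ ln(1 − 2P − Q) − ¼ ln(1 − 2Q).
1 − 2P − Q = 0.1207, giving −½ ln(0.1207) = 1.057224.
1 − 2Q = 0.6062, giving −¼ ln(0.6062) = 0.125136.
d = 1.057224 + 0.125136 = 1.182360.

1.182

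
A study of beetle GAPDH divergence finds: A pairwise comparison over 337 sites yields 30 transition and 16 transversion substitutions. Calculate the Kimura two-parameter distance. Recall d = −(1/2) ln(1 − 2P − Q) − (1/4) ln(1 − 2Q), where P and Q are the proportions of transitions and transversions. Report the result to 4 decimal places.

0.1527

P = 30/337 ≈ 0.089021 and Q = 16/337 ≈ 0.047478.
Under the Kimura two-parameter model, d = −½ ln(1 − 2P − Q) − ¼ ln(1 − 2Q).
1 − 2P − Q = 0.77448, giving −½ ln(0.77448) = 0.127782.
1 − 2Q = 0.905044, giving −¼ ln(0.905044) = 0.024943.
d = 0.127782 + 0.024943 = 0.152725.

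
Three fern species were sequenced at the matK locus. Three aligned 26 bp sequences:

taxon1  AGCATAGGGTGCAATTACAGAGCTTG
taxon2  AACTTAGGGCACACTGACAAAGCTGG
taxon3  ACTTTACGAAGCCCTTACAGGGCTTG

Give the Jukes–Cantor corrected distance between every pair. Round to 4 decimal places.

d(taxon1,taxon2) = 0.3961, d(taxon1,taxon3) = 0.4643, d(taxon2,taxon3) = 0.6228

taxon1–taxon2: 8/26 sites differ → p ≈ 0.307692, d = −0.75 ln(1 − 0.410256) = 0.396050 ≈ 0.3961.
taxon1–taxon3: 9/26 sites differ → p ≈ 0.346154, d = −0.75 ln(1 − 0.461539) = 0.464280 ≈ 0.4643.
taxon2–taxon3: 11/26 sites differ → p ≈ 0.423077, d = −0.75 ln(1 − 0.564103) = 0.622762 ≈ 0.6228.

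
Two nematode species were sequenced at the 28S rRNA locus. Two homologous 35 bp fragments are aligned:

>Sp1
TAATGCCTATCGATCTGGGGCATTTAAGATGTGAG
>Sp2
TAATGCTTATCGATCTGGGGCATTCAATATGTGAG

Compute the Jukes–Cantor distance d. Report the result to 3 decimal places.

The sequences differ at 3 of 35 sites (7, 25, 28), so p = 3/35 ≈ 0.085714.
d = −(3/4) ln(1 − 4p/3) = −0.75 ln(1 − 0.114285) = −0.75 ln(0.885715)
  = −0.75 × (-0.121360) = 0.091020 substitutions/site.

0.091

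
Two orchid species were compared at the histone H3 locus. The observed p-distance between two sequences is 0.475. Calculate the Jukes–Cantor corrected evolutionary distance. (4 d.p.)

0.7525

d = −(3/4) ln(1 − 4p/3) = −0.75 ln(1 − 0.633333) = −0.75 ln(0.366667)
  = −0.75 × (-1.003301) = 0.752476 substitutions/site.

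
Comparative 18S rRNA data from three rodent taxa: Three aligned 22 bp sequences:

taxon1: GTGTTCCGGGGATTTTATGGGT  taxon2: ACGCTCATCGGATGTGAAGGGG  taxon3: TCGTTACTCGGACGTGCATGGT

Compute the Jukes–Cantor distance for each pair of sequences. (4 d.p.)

d(taxon1,taxon2) = 0.6987, d(taxon1,taxon3) = 0.8240, d(taxon2,taxon3) = 0.4975

taxon1–taxon2: 10/22 sites differ → p ≈ 0.454545, d = −0.75 ln(1 − 0.60606) = 0.698667 ≈ 0.6987.
taxon1–taxon3: 11/22 sites differ → p = 0.5, d = −0.75 ln(1 − 0.666667) = 0.823960 ≈ 0.8240.
taxon2–taxon3: 8/22 sites differ → p ≈ 0.363636, d = −0.75 ln(1 − 0.484848) = 0.497470 ≈ 0.4975.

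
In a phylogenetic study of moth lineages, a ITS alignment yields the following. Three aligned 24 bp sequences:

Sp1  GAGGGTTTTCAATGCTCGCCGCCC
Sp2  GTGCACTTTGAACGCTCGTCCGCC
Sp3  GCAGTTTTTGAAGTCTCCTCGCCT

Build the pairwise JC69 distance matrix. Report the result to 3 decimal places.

d(Sp1,Sp2) = 0.520, d(Sp1,Sp3) = 0.520, d(Sp2,Sp3) = 0.708

Sp1–Sp2: 9/24 sites differ → p = 0.375, d = −0.75 ln(1 − 0.5) = 0.519860 ≈ 0.520.
Sp1–Sp3: 9/24 sites differ → p = 0.375, d = −0.75 ln(1 − 0.5) = 0.519860 ≈ 0.520.
Sp2–Sp3: 11/24 sites differ → p ≈ 0.458333, d = −0.75 ln(1 − 0.611111) = 0.708346 ≈ 0.708.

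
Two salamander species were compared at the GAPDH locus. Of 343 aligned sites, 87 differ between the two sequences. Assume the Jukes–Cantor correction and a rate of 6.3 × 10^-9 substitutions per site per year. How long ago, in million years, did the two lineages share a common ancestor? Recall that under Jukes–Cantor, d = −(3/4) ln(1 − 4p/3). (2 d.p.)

p = 87/343 ≈ 0.253644.
d = −(3/4) ln(1 − 4p/3) = −0.75 ln(1 − 0.338192) = −0.75 ln(0.661808)
  = −0.75 × (-0.412780) = 0.309585 substitutions/site.
Under a molecular clock d = 2μt, so t = d/(2μ) = 0.309585 / (2 × 6.3 × 10^-9) = 24.57 million years.

24.57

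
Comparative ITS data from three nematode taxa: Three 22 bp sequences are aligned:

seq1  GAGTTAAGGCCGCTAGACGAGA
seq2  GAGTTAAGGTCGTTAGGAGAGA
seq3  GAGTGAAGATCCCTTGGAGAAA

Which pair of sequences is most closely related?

seq1–seq2: 4/22 differ, p = 0.182, d = 0.208.
seq1–seq3: 8/22 differ, p = 0.364, d = 0.497.
seq2–seq3: 6/22 differ, p = 0.273, d = 0.339.
The smallest distance is between seq1 and seq2.

seq1 and seq2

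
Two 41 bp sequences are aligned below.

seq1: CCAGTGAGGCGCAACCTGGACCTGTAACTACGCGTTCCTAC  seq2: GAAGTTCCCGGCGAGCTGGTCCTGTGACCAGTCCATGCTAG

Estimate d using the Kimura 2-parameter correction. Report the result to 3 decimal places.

0.688

Of 41 sites, 3 differences are transitions and 15 are transversions, so P = 3/41 ≈ 0.073171 and Q = 15/41 ≈ 0.365854.
Under the Kimura two-parameter model, d = −½ ln(1 − 2P − Q) − ¼ ln(1 − 2Q).
1 − 2P − Q = 0.487804, giving −½ ln(0.487804) = 0.358921.
1 − 2Q = 0.268292, giving −¼ ln(0.268292) = 0.328920.
d = 0.358921 + 0.328920 = 0.687841.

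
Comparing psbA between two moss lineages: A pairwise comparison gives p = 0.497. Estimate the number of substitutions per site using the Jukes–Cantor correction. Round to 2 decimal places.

0.82

d = −(3/4) ln(1 − 4p/3) = −0.75 ln(1 − 0.662667) = −0.75 ln(0.337333)
  = −0.75 × (-1.086685) = 0.815014 substitutions/site.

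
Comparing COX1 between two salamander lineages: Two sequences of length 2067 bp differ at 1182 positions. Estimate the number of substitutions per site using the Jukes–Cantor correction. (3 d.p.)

p = 1182/2067 ≈ 0.571843.
d = −(3/4) ln(1 − 4p/3) = −0.75 ln(1 − 0.762457) = −0.75 ln(0.237543)
  = −0.75 × (-1.437407) = 1.078055 substitutions/site.

1.078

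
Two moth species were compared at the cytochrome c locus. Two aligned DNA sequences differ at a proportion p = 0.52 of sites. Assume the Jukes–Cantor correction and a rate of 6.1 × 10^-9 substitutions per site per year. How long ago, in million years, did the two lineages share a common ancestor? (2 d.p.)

d = −(3/4) ln(1 − 4p/3) = −0.75 ln(1 − 0.693333) = −0.75 ln(0.306667)
  = −0.75 × (-1.181993) = 0.886495 substitutions/site.
Under a molecular clock d = 2μt, so t = d/(2μ) = 0.886495 / (2 × 6.1 × 10^-9) = 72.66 million years.

72.66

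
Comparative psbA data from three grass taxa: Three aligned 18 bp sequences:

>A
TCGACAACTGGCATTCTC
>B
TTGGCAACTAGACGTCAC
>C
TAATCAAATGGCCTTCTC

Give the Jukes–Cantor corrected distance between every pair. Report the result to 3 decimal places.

A–B: 7/18 sites differ → p ≈ 0.388889, d = −0.75 ln(1 − 0.518519) = 0.548166 ≈ 0.548.
A–C: 5/18 sites differ → p ≈ 0.277778, d = −0.75 ln(1 − 0.370371) = 0.346968 ≈ 0.347.
B–C: 8/18 sites differ → p ≈ 0.444444, d = −0.75 ln(1 − 0.592592) = 0.673455 ≈ 0.673.

d(A,B) = 0.548, d(A,C) = 0.347, d(B,C) = 0.673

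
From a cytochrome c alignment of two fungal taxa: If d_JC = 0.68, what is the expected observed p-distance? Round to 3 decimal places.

p = (3/4)(1 − e^(−4d/3)) = 0.75 × (1 − e^(-0.906667)) = 0.75 × (1 − 0.403868) = 0.447099.

0.447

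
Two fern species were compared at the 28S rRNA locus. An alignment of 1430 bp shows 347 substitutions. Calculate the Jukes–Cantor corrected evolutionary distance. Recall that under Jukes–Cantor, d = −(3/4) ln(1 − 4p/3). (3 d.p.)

p = 347/1430 ≈ 0.242657.
d = −(3/4) ln(1 − 4p/3) = −0.75 ln(1 − 0.323543) = −0.75 ln(0.676457)
  = −0.75 × (-0.390886) = 0.293165 substitutions/site.

0.293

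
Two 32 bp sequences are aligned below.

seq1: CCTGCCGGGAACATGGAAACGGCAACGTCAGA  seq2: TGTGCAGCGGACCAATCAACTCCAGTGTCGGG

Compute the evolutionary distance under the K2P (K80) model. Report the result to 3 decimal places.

Of 32 sites, 7 differences are transitions and 9 are transversions, so P = 7/32 = 0.21875 and Q = 9/32 = 0.28125.
Under the Kimura two-parameter model, d = −½ ln(1 − 2P − Q) − ¼ ln(1 − 2Q).
1 − 2P − Q = 0.28125, giving −½ ln(0.28125) = 0.634256.
1 − 2Q = 0.4375, giving −¼ ln(0.4375) = 0.206670.
d = 0.634256 + 0.206670 = 0.840926.

0.841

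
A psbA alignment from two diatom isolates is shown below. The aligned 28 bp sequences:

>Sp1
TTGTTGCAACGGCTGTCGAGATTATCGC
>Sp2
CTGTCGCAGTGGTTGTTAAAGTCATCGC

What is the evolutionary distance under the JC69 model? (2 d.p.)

0.48

The sequences differ at 10 of 28 sites (1, 5, 9, 10, 13, 17, 18, 20, 21, 23), so p = 10/28 ≈ 0.357143.
d = −(3/4) ln(1 − 4p/3) = −0.75 ln(1 − 0.476191) = −0.75 ln(0.523809)
  = −0.75 × (-0.646628) = 0.484971 substitutions/site.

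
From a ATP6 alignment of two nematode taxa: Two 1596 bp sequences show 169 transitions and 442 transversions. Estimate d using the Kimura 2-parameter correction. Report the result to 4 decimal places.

P = 169/1596 ≈ 0.10589 and Q = 442/1596 ≈ 0.276942.
Under the Kimura two-parameter model, d = −½ ln(1 − 2P − Q) − ¼ ln(1 − 2Q).
1 − 2P − Q = 0.511278, giving −½ ln(0.511278) = 0.335421.
1 − 2Q = 0.446116, giving −¼ ln(0.446116) = 0.201794.
d = 0.335421 + 0.201794 = 0.537215.

0.5372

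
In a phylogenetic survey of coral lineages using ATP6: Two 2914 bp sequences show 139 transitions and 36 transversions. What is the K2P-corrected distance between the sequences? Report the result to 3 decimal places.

0.063

P = 139/2914 ≈ 0.047701 and Q = 36/2914 ≈ 0.012354.
Under the Kimura two-parameter model, d = −½ ln(1 − 2P − Q) − ¼ ln(1 − 2Q).
1 − 2P − Q = 0.892244, giving −½ ln(0.892244) = 0.057008.
1 − 2Q = 0.975292, giving −¼ ln(0.975292) = 0.006255.
d = 0.057008 + 0.006255 = 0.063263.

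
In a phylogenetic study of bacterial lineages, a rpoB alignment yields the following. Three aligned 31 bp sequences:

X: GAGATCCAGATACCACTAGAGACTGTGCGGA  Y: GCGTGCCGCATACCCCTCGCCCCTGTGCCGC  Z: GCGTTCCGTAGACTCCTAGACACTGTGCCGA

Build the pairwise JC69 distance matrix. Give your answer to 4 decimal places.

d(X,Y) = 0.5445, d(X,Z) = 0.3672, d(Y,Z) = 0.3163

X–Y: 12/31 sites differ → p ≈ 0.387097, d = −0.75 ln(1 − 0.516129) = 0.544453 ≈ 0.5445.
X–Z: 9/31 sites differ → p ≈ 0.290323, d = −0.75 ln(1 − 0.387097) = 0.367161 ≈ 0.3672.
Y–Z: 8/31 sites differ → p ≈ 0.258065, d = −0.75 ln(1 − 0.344087) = 0.316295 ≈ 0.3163.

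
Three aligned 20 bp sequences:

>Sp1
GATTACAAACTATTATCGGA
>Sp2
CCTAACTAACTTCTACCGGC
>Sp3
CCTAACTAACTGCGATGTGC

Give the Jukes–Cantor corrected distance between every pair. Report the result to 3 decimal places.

d(Sp1,Sp2) = 0.572, d(Sp1,Sp3) = 0.824, d(Sp2,Sp3) = 0.304

Sp1–Sp2: 8/20 sites differ → p = 0.4, d = −0.75 ln(1 − 0.533333) = 0.571605 ≈ 0.572.
Sp1–Sp3: 10/20 sites differ → p = 0.5, d = −0.75 ln(1 − 0.666667) = 0.823960 ≈ 0.824.
Sp2–Sp3: 5/20 sites differ → p = 0.25, d = −0.75 ln(1 − 0.333333) = 0.304098 ≈ 0.304.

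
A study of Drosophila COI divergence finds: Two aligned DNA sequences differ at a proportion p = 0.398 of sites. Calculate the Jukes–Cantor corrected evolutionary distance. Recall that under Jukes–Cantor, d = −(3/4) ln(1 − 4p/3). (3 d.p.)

0.567

d = −(3/4) ln(1 − 4p/3) = −0.75 ln(1 − 0.530667) = −0.75 ln(0.469333)
  = −0.75 × (-0.756443) = 0.567332 substitutions/site.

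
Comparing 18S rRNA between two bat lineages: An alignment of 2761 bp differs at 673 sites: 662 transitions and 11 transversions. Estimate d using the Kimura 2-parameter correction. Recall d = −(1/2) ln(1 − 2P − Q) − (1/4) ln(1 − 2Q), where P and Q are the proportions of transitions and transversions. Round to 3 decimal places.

0.332

P = 662/2761 ≈ 0.239768 and Q = 11/2761 ≈ 0.003984.
Under the Kimura two-parameter model, d = −½ ln(1 − 2P − Q) − ¼ ln(1 − 2Q).
1 − 2P − Q = 0.51648, giving −½ ln(0.51648) = 0.330359.
1 − 2Q = 0.992032, giving −¼ ln(0.992032) = 0.002000.
d = 0.330359 + 0.002000 = 0.332359.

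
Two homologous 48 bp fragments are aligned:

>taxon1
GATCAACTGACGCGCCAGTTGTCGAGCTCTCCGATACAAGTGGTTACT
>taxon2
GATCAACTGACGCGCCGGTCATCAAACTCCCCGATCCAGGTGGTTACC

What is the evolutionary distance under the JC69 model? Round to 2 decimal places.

0.22

The sequences differ at 9 of 48 sites (17, 20, 21, 24, 26, 30, 36, 39, 48), so p = 9/48 = 0.1875.
d = −(3/4) ln(1 − 4p/3) = −0.75 ln(1 − 0.25) = −0.75 ln(0.75)
  = −0.75 × (-0.287682) = 0.215762 substitutions/site.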